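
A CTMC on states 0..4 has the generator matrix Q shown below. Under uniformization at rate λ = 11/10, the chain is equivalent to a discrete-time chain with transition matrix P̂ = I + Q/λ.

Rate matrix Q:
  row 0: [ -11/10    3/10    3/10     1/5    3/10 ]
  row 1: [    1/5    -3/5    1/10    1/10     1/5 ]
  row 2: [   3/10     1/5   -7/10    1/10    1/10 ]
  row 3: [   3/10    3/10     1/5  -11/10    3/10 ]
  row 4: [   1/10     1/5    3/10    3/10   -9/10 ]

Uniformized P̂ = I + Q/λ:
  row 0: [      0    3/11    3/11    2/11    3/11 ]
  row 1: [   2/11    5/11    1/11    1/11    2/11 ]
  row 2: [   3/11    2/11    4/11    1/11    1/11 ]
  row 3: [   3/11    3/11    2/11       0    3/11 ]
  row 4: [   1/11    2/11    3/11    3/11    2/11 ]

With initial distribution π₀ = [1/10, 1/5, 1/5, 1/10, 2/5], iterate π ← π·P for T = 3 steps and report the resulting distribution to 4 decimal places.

t=0: π = [0.1000, 0.2000, 0.2000, 0.1000, 0.4000]
t=1: π = [0.1545, 0.2545, 0.2455, 0.1636, 0.1818]
t=2: π = [0.1744, 0.2802, 0.2339, 0.1231, 0.1884]
t=3: π = [0.1654, 0.2853, 0.2319, 0.1298, 0.1876]

π = [0.1654, 0.2853, 0.2319, 0.1298, 0.1876]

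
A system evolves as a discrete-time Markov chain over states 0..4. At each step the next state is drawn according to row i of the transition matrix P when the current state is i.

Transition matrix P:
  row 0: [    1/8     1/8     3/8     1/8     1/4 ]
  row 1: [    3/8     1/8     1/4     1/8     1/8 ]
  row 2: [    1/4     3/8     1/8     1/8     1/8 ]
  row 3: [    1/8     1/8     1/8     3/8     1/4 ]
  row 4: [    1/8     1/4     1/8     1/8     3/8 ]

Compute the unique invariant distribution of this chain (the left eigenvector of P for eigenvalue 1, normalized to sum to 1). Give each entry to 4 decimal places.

Balance equations π_j = Σ_i π_i·P[i][j]:
  π_0 = 1/8·π_0 + 3/8·π_1 + 1/4·π_2 + 1/8·π_3 + 1/8·π_4
  π_1 = 1/8·π_0 + 1/8·π_1 + 3/8·π_2 + 1/8·π_3 + 1/4·π_4
  π_2 = 3/8·π_0 + 1/4·π_1 + 1/8·π_2 + 1/8·π_3 + 1/8·π_4
  π_3 = 1/8·π_0 + 1/8·π_1 + 1/8·π_2 + 3/8·π_3 + 1/8·π_4
  normalize: π_0 + π_1 + π_2 + π_3 + π_4 = 1
Solving the linear system gives exactly π = [679/3378, 344/1689, 113/563, 1/6, 385/1689].

π = [0.2010, 0.2037, 0.2007, 0.1667, 0.2279]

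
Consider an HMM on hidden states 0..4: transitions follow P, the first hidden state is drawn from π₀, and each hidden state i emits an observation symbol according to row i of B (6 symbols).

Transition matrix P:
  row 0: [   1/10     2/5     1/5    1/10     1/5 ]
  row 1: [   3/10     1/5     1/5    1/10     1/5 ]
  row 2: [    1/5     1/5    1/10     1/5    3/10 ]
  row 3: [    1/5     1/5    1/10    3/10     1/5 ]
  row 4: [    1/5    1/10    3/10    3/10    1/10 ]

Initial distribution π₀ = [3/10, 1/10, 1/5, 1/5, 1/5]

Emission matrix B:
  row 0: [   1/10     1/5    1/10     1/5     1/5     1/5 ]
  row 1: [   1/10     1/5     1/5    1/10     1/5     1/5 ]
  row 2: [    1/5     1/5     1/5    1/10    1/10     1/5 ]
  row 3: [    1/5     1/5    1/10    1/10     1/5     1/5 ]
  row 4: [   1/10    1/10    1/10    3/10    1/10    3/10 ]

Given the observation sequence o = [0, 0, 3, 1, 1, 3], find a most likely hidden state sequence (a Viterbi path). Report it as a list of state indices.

path = [3, 3, 4, 3, 3, 4]

t=0: δ = [3.000e-02, 1.000e-02, 4.000e-02, 4.000e-02, 2.000e-02]  (obs o_0=0)
t=1: δ = [8.000e-04, 1.200e-03, 1.200e-03, 2.400e-03, 1.200e-03]  ψ = [2, 0, 0, 3, 2]  (obs o_1=0)
t=2: δ = [9.600e-05, 4.800e-05, 3.600e-05, 7.200e-05, 1.440e-04]  ψ = [3, 3, 4, 3, 3]  (obs o_2=3)
t=3: δ = [5.760e-06, 7.680e-06, 8.640e-06, 8.640e-06, 1.920e-06]  ψ = [4, 0, 4, 4, 0]  (obs o_3=1)
t=4: δ = [4.608e-07, 4.608e-07, 3.072e-07, 5.184e-07, 2.592e-07]  ψ = [1, 0, 1, 3, 2]  (obs o_4=1)
t=5: δ = [2.765e-08, 1.843e-08, 9.216e-09, 1.555e-08, 3.110e-08]  ψ = [1, 0, 0, 3, 3]  (obs o_5=3)
backtrack: best end state = 4; path = [3, 3, 4, 3, 3, 4]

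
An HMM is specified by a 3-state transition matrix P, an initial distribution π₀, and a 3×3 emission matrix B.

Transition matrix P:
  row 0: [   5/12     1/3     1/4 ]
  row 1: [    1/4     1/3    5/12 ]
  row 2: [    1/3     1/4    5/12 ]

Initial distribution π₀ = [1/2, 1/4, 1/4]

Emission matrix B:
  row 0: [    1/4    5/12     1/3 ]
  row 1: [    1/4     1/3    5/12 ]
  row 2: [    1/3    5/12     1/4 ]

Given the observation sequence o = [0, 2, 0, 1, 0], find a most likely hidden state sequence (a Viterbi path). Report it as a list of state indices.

path = [0, 1, 2, 2, 2]

t=0: δ = [1.250e-01, 6.250e-02, 8.333e-02]  (obs o_0=0)
t=1: δ = [1.736e-02, 1.736e-02, 8.681e-03]  ψ = [0, 0, 2]  (obs o_1=2)
t=2: δ = [1.808e-03, 1.447e-03, 2.411e-03]  ψ = [0, 0, 1]  (obs o_2=0)
t=3: δ = [3.349e-04, 2.009e-04, 4.186e-04]  ψ = [2, 0, 2]  (obs o_3=1)
t=4: δ = [3.489e-05, 2.791e-05, 5.814e-05]  ψ = [0, 0, 2]  (obs o_4=0)
backtrack: best end state = 2; path = [0, 1, 2, 2, 2]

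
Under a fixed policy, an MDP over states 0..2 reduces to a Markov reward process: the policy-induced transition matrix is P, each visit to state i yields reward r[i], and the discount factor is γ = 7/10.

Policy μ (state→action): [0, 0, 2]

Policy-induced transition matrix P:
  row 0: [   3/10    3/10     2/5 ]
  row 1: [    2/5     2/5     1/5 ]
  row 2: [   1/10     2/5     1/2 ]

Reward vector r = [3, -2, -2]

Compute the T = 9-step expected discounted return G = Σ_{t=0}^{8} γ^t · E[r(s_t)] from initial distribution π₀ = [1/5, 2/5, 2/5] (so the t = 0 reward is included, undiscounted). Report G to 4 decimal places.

t=0: π = [0.2000, 0.4000, 0.4000], E[r] = -1.0000, γ^t·E[r] = -1.000000, running G = -1.000000
t=1: π = [0.2600, 0.3800, 0.3600], E[r] = -0.7000, γ^t·E[r] = -0.490000, running G = -1.490000
t=2: π = [0.2660, 0.3740, 0.3600], E[r] = -0.6700, γ^t·E[r] = -0.328300, running G = -1.818300
t=3: π = [0.2654, 0.3734, 0.3612], E[r] = -0.6730, γ^t·E[r] = -0.230839, running G = -2.049139
t=4: π = [0.2651, 0.3735, 0.3614], E[r] = -0.6745, γ^t·E[r] = -0.161947, running G = -2.211086
t=5: π = [0.2651, 0.3735, 0.3615], E[r] = -0.6747, γ^t·E[r] = -0.113399, running G = -2.324485
t=6: π = [0.2651, 0.3735, 0.3614], E[r] = -0.6747, γ^t·E[r] = -0.079379, running G = -2.403864
t=7: π = [0.2651, 0.3735, 0.3614], E[r] = -0.6747, γ^t·E[r] = -0.055564, running G = -2.459428
t=8: π = [0.2651, 0.3735, 0.3614], E[r] = -0.6747, γ^t·E[r] = -0.038895, running G = -2.498323

G = -2.4983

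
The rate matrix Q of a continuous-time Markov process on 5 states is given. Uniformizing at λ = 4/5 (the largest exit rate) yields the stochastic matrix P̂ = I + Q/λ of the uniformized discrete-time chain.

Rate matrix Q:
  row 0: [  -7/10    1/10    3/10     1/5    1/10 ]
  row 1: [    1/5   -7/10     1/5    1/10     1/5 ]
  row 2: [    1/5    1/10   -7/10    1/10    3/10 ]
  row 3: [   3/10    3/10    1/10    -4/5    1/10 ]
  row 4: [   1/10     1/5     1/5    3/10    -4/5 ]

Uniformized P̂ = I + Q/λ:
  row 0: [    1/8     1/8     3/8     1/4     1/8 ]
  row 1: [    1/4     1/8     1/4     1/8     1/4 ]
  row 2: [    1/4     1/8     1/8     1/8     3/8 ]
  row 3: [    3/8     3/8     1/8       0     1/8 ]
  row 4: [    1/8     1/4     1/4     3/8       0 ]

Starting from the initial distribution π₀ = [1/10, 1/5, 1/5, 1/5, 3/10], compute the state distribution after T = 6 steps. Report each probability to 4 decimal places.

t=0: π = [0.1000, 0.2000, 0.2000, 0.2000, 0.3000]
t=1: π = [0.2250, 0.2125, 0.2125, 0.1875, 0.1625]
t=2: π = [0.2250, 0.1922, 0.2281, 0.1703, 0.1844]
t=3: π = [0.2201, 0.1906, 0.2283, 0.1779, 0.1830]
t=4: π = [0.2219, 0.1924, 0.2267, 0.1760, 0.1830]
t=5: π = [0.2214, 0.1919, 0.2274, 0.1765, 0.1828]
t=6: π = [0.2215, 0.1920, 0.2272, 0.1763, 0.1830]

π = [0.2215, 0.1920, 0.2272, 0.1763, 0.1830]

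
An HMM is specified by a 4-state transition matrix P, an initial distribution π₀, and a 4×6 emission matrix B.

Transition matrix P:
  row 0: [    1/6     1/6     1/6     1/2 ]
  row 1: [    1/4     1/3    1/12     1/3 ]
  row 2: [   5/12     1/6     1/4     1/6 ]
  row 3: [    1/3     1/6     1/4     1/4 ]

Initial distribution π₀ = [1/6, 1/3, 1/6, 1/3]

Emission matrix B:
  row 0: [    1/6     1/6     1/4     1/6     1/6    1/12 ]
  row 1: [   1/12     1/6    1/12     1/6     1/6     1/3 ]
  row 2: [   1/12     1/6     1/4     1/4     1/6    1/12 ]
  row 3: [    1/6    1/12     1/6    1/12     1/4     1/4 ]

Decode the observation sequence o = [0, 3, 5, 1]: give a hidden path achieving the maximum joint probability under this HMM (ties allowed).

t=0: δ = [2.778e-02, 2.778e-02, 1.389e-02, 5.556e-02]  (obs o_0=0)
t=1: δ = [3.086e-03, 1.543e-03, 3.472e-03, 1.157e-03]  ψ = [3, 1, 3, 0]  (obs o_1=3)
t=2: δ = [1.206e-04, 1.929e-04, 7.234e-05, 3.858e-04]  ψ = [2, 2, 2, 0]  (obs o_2=5)
t=3: δ = [2.143e-05, 1.072e-05, 1.608e-05, 8.038e-06]  ψ = [3, 1, 3, 3]  (obs o_3=1)
backtrack: best end state = 0; path = [3, 0, 3, 0]

path = [3, 0, 3, 0]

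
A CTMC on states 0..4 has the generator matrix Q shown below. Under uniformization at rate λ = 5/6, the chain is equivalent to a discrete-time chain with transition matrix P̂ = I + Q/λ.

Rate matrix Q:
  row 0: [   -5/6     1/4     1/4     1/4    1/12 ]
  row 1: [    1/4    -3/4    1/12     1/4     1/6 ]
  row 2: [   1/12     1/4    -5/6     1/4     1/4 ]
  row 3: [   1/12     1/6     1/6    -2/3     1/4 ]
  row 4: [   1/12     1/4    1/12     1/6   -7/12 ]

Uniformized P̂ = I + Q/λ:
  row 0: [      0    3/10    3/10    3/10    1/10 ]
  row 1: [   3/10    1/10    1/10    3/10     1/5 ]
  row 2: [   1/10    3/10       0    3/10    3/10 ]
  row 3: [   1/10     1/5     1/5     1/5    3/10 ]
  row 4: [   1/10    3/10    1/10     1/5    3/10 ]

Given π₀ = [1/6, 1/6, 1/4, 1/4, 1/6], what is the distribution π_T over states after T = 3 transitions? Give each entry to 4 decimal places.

t=0: π = [0.1667, 0.1667, 0.2500, 0.2500, 0.1667]
t=1: π = [0.1167, 0.2417, 0.1333, 0.2583, 0.2500]
t=2: π = [0.1367, 0.2258, 0.1358, 0.2492, 0.2525]
t=3: π = [0.1315, 0.2299, 0.1387, 0.2498, 0.2501]

π = [0.1315, 0.2299, 0.1387, 0.2498, 0.2501]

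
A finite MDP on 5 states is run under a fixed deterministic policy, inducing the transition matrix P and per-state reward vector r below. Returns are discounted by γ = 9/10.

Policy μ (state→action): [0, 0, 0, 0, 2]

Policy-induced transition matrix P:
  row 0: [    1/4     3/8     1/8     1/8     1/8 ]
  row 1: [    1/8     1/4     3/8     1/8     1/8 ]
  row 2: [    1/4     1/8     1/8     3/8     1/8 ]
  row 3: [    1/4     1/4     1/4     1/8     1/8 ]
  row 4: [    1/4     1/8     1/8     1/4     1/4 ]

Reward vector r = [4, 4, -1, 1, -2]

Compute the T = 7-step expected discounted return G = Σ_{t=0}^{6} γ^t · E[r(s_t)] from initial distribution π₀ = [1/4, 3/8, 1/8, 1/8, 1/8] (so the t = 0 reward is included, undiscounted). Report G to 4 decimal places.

G = 8.5950

t=0: π = [0.2500, 0.3750, 0.1250, 0.1250, 0.1250], E[r] = 2.2500, γ^t·E[r] = 2.250000, running G = 2.250000
t=1: π = [0.2031, 0.2500, 0.2344, 0.1719, 0.1406], E[r] = 1.4688, γ^t·E[r] = 1.321875, running G = 3.571875
t=2: π = [0.2188, 0.2285, 0.2090, 0.2012, 0.1426], E[r] = 1.4961, γ^t·E[r] = 1.211836, running G = 4.783711
t=3: π = [0.2214, 0.2334, 0.2073, 0.1951, 0.1428], E[r] = 1.5215, γ^t·E[r] = 1.109162, running G = 5.892873
t=4: π = [0.2208, 0.2339, 0.2077, 0.1947, 0.1429], E[r] = 1.5202, γ^t·E[r] = 0.997405, running G = 6.890278
t=5: π = [0.2208, 0.2338, 0.2078, 0.1948, 0.1429], E[r] = 1.5194, γ^t·E[r] = 0.897205, running G = 7.787483
t=6: π = [0.2208, 0.2338, 0.2078, 0.1948, 0.1429], E[r] = 1.5195, γ^t·E[r] = 0.807502, running G = 8.594985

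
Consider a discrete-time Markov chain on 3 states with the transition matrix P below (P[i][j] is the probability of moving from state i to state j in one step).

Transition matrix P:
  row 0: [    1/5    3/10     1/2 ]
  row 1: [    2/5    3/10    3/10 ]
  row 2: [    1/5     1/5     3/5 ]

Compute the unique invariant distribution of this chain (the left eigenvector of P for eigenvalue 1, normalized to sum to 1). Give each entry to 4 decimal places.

Balance equations π_j = Σ_i π_i·P[i][j]:
  π_0 = 1/5·π_0 + 2/5·π_1 + 1/5·π_2
  π_1 = 3/10·π_0 + 3/10·π_1 + 1/5·π_2
  normalize: π_0 + π_1 + π_2 = 1
Solving the linear system gives exactly π = [1/4, 1/4, 1/2].

π = [0.2500, 0.2500, 0.5000]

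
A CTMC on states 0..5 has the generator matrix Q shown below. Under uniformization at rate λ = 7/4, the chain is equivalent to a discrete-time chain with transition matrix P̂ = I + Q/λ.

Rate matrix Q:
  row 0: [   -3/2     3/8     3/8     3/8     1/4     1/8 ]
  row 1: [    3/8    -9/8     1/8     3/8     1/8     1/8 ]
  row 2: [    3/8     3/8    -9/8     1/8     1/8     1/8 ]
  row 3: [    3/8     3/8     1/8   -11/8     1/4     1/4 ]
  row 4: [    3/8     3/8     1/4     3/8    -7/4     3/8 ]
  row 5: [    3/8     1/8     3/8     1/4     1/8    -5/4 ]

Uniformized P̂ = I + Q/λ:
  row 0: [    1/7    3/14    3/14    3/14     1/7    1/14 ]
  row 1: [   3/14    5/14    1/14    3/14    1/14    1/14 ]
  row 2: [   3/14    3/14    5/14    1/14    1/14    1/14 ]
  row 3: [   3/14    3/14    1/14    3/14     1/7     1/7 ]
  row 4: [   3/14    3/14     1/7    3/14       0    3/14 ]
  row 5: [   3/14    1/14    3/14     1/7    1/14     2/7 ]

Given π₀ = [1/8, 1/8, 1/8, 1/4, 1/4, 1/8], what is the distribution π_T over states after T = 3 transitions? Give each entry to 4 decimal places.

π = [0.2000, 0.2278, 0.1748, 0.1802, 0.0919, 0.1253]

t=0: π = [0.1250, 0.1250, 0.1250, 0.2500, 0.2500, 0.1250]
t=1: π = [0.2054, 0.2143, 0.1607, 0.1875, 0.0804, 0.1518]
t=2: π = [0.1996, 0.2232, 0.1741, 0.1805, 0.0938, 0.1288]
t=3: π = [0.2000, 0.2278, 0.1748, 0.1802, 0.0919, 0.1253]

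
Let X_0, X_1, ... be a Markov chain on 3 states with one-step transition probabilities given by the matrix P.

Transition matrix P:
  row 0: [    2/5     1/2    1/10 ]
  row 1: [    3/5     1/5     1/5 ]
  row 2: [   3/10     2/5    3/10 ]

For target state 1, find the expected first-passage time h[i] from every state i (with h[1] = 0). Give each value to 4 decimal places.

First-step conditioning: h[1] = 0; for i ≠ 1, h[i] = 1 + Σ_k P[i][k]·h[k].
  h[0] = 1 + 2/5·h[0] + 1/10·h[2]
  h[2] = 1 + 3/10·h[0] + 3/10·h[2]
Solving the 2×2 linear system over states ≠ 1 gives exactly h = [80/39, 0, 30/13] (h[1] = 0 is the target).

h = [2.0513, 0.0000, 2.3077]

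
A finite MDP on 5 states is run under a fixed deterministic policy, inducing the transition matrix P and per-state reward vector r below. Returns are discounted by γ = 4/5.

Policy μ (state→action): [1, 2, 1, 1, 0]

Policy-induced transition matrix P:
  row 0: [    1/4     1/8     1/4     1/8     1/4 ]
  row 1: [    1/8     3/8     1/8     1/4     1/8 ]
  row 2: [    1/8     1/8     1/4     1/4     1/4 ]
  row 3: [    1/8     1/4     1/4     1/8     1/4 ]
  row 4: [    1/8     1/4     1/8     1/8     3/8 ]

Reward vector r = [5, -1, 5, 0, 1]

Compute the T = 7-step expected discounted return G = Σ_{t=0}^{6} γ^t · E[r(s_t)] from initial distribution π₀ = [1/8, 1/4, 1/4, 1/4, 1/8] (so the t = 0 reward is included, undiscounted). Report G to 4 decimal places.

G = 6.7302

t=0: π = [0.1250, 0.2500, 0.2500, 0.2500, 0.1250], E[r] = 1.7500, γ^t·E[r] = 1.750000, running G = 1.750000
t=1: π = [0.1406, 0.2344, 0.2031, 0.1875, 0.2344], E[r] = 1.7188, γ^t·E[r] = 1.375000, running G = 3.125000
t=2: π = [0.1426, 0.2363, 0.1914, 0.1797, 0.2500], E[r] = 1.6836, γ^t·E[r] = 1.077500, running G = 4.202500
t=3: π = [0.1428, 0.2378, 0.1892, 0.1785, 0.2517], E[r] = 1.6741, γ^t·E[r] = 0.857125, running G = 5.059625
t=4: π = [0.1429, 0.2382, 0.1888, 0.1784, 0.2517], E[r] = 1.6718, γ^t·E[r] = 0.684788, running G = 5.744413
t=5: π = [0.1429, 0.2383, 0.1888, 0.1784, 0.2517], E[r] = 1.6714, γ^t·E[r] = 0.547694, running G = 6.292106
t=6: π = [0.1429, 0.2383, 0.1887, 0.1784, 0.2517], E[r] = 1.6714, γ^t·E[r] = 0.438138, running G = 6.730244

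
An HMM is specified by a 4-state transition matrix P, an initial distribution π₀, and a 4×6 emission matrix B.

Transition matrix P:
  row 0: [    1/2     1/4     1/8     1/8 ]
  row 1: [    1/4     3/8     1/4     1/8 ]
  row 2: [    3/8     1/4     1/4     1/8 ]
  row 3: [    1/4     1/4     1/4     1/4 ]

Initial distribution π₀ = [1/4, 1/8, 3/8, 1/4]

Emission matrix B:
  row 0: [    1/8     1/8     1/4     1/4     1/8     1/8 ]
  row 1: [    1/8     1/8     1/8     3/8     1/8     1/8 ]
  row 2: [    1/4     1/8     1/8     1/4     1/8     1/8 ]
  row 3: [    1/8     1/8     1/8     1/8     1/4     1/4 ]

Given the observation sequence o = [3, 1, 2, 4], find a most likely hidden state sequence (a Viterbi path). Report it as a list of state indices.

path = [2, 0, 0, 0]

t=0: δ = [6.250e-02, 4.688e-02, 9.375e-02, 3.125e-02]  (obs o_0=3)
t=1: δ = [4.395e-03, 2.930e-03, 2.930e-03, 1.465e-03]  ψ = [2, 2, 2, 2]  (obs o_1=1)
t=2: δ = [5.493e-04, 1.373e-04, 9.155e-05, 6.866e-05]  ψ = [0, 0, 1, 0]  (obs o_2=2)
t=3: δ = [3.433e-05, 1.717e-05, 8.583e-06, 1.717e-05]  ψ = [0, 0, 0, 0]  (obs o_3=4)
backtrack: best end state = 0; path = [2, 0, 0, 0]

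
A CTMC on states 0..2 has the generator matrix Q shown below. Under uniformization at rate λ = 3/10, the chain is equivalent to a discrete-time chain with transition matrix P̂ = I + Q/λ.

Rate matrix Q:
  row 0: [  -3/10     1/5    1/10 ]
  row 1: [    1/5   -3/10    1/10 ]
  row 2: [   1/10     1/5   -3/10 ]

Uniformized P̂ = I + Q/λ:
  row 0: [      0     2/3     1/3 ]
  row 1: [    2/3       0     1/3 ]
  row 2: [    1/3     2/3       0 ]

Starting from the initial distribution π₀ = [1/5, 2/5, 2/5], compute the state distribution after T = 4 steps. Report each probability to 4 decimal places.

t=0: π = [0.2000, 0.4000, 0.4000]
t=1: π = [0.4000, 0.4000, 0.2000]
t=2: π = [0.3333, 0.4000, 0.2667]
t=3: π = [0.3556, 0.4000, 0.2444]
t=4: π = [0.3481, 0.4000, 0.2519]

π = [0.3481, 0.4000, 0.2519]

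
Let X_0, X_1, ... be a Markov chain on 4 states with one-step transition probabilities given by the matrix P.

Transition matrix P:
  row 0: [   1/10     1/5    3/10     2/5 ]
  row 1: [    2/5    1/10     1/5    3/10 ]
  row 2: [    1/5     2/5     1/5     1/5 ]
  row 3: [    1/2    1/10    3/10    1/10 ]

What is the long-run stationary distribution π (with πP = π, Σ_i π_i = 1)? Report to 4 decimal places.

π = [0.2881, 0.2050, 0.2541, 0.2528]

Balance equations π_j = Σ_i π_i·P[i][j]:
  π_0 = 1/10·π_0 + 2/5·π_1 + 1/5·π_2 + 1/2·π_3
  π_1 = 1/5·π_0 + 1/10·π_1 + 2/5·π_2 + 1/10·π_3
  π_2 = 3/10·π_0 + 1/5·π_1 + 1/5·π_2 + 3/10·π_3
  normalize: π_0 + π_1 + π_2 + π_3 = 1
Solving the linear system gives exactly π = [229/795, 163/795, 202/795, 67/265].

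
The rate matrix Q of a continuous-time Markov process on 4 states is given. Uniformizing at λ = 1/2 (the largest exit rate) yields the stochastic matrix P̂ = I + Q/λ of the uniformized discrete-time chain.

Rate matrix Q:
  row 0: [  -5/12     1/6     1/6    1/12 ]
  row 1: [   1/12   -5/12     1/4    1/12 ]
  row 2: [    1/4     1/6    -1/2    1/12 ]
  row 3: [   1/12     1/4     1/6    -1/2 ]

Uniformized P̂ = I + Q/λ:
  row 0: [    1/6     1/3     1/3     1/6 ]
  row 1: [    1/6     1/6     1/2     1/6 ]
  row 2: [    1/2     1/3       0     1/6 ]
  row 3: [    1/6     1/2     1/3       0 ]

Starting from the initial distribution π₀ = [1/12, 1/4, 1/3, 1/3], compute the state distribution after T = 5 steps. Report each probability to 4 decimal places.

π = [0.2637, 0.3063, 0.2872, 0.1428]

t=0: π = [0.0833, 0.2500, 0.3333, 0.3333]
t=1: π = [0.2778, 0.3472, 0.2639, 0.1111]
t=2: π = [0.2546, 0.2940, 0.3032, 0.1481]
t=3: π = [0.2677, 0.3090, 0.2813, 0.1420]
t=4: π = [0.2604, 0.3055, 0.2911, 0.1430]
t=5: π = [0.2637, 0.3063, 0.2872, 0.1428]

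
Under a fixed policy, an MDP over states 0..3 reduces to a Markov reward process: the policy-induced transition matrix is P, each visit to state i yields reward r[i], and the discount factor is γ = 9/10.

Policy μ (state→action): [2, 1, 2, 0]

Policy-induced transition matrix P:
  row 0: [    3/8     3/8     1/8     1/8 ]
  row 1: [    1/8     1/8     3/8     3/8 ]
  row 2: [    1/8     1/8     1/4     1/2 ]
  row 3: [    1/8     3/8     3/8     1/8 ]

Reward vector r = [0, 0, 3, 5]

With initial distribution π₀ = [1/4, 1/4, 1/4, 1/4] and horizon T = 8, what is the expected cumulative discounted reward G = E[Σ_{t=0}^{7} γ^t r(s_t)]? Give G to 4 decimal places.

t=0: π = [0.2500, 0.2500, 0.2500, 0.2500], E[r] = 2.0000, γ^t·E[r] = 2.000000, running G = 2.000000
t=1: π = [0.1875, 0.2500, 0.2813, 0.2813], E[r] = 2.2500, γ^t·E[r] = 2.025000, running G = 4.025000
t=2: π = [0.1719, 0.2422, 0.2930, 0.2930], E[r] = 2.3438, γ^t·E[r] = 1.898438, running G = 5.923438
t=3: π = [0.1680, 0.2412, 0.2954, 0.2954], E[r] = 2.3633, γ^t·E[r] = 1.722832, running G = 7.646270
t=4: π = [0.1670, 0.2408, 0.2961, 0.2961], E[r] = 2.3687, γ^t·E[r] = 1.554073, running G = 9.200342
t=5: π = [0.1667, 0.2408, 0.2962, 0.2962], E[r] = 2.3699, γ^t·E[r] = 1.399422, running G = 10.599765
t=6: π = [0.1667, 0.2407, 0.2963, 0.2963], E[r] = 2.3703, γ^t·E[r] = 1.259654, running G = 11.859419
t=7: π = [0.1667, 0.2407, 0.2963, 0.2963], E[r] = 2.3703, γ^t·E[r] = 1.133728, running G = 12.993147

G = 12.9931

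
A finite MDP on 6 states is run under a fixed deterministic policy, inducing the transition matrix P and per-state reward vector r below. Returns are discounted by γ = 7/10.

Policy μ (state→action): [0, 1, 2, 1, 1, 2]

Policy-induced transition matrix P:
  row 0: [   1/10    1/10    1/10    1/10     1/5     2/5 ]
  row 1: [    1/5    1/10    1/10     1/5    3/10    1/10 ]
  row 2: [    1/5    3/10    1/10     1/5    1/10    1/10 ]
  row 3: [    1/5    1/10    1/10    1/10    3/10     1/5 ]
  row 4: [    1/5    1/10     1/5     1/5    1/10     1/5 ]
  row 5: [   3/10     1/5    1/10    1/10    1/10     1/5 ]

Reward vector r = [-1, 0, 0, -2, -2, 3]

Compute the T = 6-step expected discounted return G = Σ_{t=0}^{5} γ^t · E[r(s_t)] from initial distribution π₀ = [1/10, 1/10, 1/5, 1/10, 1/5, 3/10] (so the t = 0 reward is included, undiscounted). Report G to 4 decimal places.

t=0: π = [0.1000, 0.1000, 0.2000, 0.1000, 0.2000, 0.3000], E[r] = 0.2000, γ^t·E[r] = 0.200000, running G = 0.200000
t=1: π = [0.2200, 0.1700, 0.1200, 0.1500, 0.1500, 0.1900], E[r] = -0.2500, γ^t·E[r] = -0.175000, running G = 0.025000
t=2: π = [0.1970, 0.1430, 0.1150, 0.1440, 0.1860, 0.2150], E[r] = -0.2120, γ^t·E[r] = -0.103880, running G = -0.078880
t=3: π = [0.2018, 0.1445, 0.1186, 0.1444, 0.1771, 0.2136], E[r] = -0.2040, γ^t·E[r] = -0.069972, running G = -0.148852
t=4: π = [0.2012, 0.1451, 0.1177, 0.1440, 0.1780, 0.2141], E[r] = -0.2030, γ^t·E[r] = -0.048738, running G = -0.197590
t=5: π = [0.2013, 0.1449, 0.1178, 0.1441, 0.1779, 0.2140], E[r] = -0.2034, γ^t·E[r] = -0.034192, running G = -0.231782

G = -0.2318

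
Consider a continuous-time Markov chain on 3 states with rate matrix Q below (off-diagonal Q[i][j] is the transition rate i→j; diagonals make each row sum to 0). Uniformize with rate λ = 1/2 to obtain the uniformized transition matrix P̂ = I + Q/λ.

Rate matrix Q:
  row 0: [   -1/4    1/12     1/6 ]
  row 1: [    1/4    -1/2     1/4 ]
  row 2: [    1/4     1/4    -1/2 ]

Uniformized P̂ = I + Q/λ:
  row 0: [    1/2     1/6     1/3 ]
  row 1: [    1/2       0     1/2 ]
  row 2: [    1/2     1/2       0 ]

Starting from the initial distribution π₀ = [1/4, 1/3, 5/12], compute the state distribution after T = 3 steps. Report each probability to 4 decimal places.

π = [0.5000, 0.2292, 0.2708]

t=0: π = [0.2500, 0.3333, 0.4167]
t=1: π = [0.5000, 0.2500, 0.2500]
t=2: π = [0.5000, 0.2083, 0.2917]
t=3: π = [0.5000, 0.2292, 0.2708]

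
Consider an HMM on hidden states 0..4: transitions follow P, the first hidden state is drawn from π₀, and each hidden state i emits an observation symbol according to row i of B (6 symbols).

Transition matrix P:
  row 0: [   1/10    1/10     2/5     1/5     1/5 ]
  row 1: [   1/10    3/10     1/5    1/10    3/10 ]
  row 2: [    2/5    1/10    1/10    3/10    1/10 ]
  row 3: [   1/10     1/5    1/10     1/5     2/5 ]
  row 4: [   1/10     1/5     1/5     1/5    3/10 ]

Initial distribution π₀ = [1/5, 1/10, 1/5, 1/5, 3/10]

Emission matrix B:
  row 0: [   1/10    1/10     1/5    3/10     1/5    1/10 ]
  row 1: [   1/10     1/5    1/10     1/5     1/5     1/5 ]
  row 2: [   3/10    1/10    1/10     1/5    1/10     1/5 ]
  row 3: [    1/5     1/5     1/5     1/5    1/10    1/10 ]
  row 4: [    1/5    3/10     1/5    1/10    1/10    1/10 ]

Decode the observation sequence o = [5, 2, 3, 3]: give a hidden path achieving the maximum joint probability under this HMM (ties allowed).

path = [2, 0, 2, 0]

t=0: δ = [2.000e-02, 2.000e-02, 4.000e-02, 2.000e-02, 3.000e-02]  (obs o_0=5)
t=1: δ = [3.200e-03, 6.000e-04, 8.000e-04, 2.400e-03, 1.800e-03]  ψ = [2, 1, 0, 2, 4]  (obs o_1=2)
t=2: δ = [9.600e-05, 9.600e-05, 2.560e-04, 1.280e-04, 9.600e-05]  ψ = [0, 3, 0, 0, 3]  (obs o_2=3)
t=3: δ = [3.072e-05, 5.760e-06, 7.680e-06, 1.536e-05, 5.120e-06]  ψ = [2, 1, 0, 2, 3]  (obs o_3=3)
backtrack: best end state = 0; path = [2, 0, 2, 0]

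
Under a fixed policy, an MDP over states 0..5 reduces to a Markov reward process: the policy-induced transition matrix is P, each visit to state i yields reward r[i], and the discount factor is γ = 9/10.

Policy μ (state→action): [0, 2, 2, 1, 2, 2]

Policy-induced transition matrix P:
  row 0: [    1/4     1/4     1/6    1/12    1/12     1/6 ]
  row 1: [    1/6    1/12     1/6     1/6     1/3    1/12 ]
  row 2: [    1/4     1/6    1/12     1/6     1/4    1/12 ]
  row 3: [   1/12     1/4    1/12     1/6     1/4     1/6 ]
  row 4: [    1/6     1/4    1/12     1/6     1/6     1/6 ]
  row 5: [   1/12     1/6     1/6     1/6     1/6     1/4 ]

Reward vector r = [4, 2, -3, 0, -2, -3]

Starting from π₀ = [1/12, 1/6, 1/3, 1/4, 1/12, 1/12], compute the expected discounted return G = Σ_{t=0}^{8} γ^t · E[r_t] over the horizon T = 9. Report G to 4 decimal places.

G = -1.7097

t=0: π = [0.0833, 0.1667, 0.3333, 0.2500, 0.0833, 0.0833], E[r] = -0.7500, γ^t·E[r] = -0.750000, running G = -0.750000
t=1: π = [0.1736, 0.1875, 0.1111, 0.1597, 0.2361, 0.1319], E[r] = -0.1319, γ^t·E[r] = -0.118750, running G = -0.868750
t=2: π = [0.1661, 0.1985, 0.1244, 0.1522, 0.2060, 0.1528], E[r] = -0.1823, γ^t·E[r] = -0.147656, running G = -1.016406
t=3: π = [0.1655, 0.1938, 0.1264, 0.1528, 0.2090, 0.1525], E[r] = -0.2052, γ^t·E[r] = -0.149625, running G = -1.166031
t=4: π = [0.1655, 0.1945, 0.1260, 0.1529, 0.2085, 0.1527], E[r] = -0.2018, γ^t·E[r] = -0.132403, running G = -1.298434
t=5: π = [0.1655, 0.1944, 0.1261, 0.1529, 0.2085, 0.1527], E[r] = -0.2025, γ^t·E[r] = -0.119600, running G = -1.418034
t=6: π = [0.1655, 0.1944, 0.1260, 0.1529, 0.2085, 0.1527], E[r] = -0.2025, γ^t·E[r] = -0.107606, running G = -1.525641
t=7: π = [0.1655, 0.1944, 0.1260, 0.1529, 0.2085, 0.1527], E[r] = -0.2025, γ^t·E[r] = -0.096851, running G = -1.622491
t=8: π = [0.1655, 0.1944, 0.1260, 0.1529, 0.2085, 0.1527], E[r] = -0.2025, γ^t·E[r] = -0.087166, running G = -1.709657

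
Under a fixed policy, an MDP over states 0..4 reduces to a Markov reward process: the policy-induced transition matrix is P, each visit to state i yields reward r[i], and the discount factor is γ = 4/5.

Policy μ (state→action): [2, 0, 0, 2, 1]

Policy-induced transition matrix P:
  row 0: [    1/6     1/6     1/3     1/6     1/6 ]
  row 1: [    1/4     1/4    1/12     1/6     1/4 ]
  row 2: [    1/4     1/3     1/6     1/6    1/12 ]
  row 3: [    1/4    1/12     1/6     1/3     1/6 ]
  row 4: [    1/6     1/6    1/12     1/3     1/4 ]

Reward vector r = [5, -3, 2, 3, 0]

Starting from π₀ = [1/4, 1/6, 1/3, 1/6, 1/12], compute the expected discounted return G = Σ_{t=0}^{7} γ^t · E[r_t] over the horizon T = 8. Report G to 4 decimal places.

t=0: π = [0.2500, 0.1667, 0.3333, 0.1667, 0.0833], E[r] = 1.9167, γ^t·E[r] = 1.916667, running G = 1.916667
t=1: π = [0.2222, 0.2222, 0.1875, 0.2083, 0.1597], E[r] = 1.4444, γ^t·E[r] = 1.155556, running G = 3.072222
t=2: π = [0.2182, 0.1991, 0.1719, 0.2280, 0.1829], E[r] = 1.5214, γ^t·E[r] = 0.973704, running G = 4.045926
t=3: π = [0.2166, 0.1929, 0.1712, 0.2351, 0.1842], E[r] = 1.5520, γ^t·E[r] = 0.794642, running G = 4.840568
t=4: π = [0.2166, 0.1917, 0.1713, 0.2366, 0.1838], E[r] = 1.5603, γ^t·E[r] = 0.639108, running G = 5.479676
t=5: π = [0.2166, 0.1915, 0.1715, 0.2367, 0.1837], E[r] = 1.5618, γ^t·E[r] = 0.511785, running G = 5.991460
t=6: π = [0.2166, 0.1915, 0.1715, 0.2367, 0.1836], E[r] = 1.5620, γ^t·E[r] = 0.409468, running G = 6.400929
t=7: π = [0.2166, 0.1915, 0.1715, 0.2367, 0.1836], E[r] = 1.5620, γ^t·E[r] = 0.327574, running G = 6.728502

G = 6.7285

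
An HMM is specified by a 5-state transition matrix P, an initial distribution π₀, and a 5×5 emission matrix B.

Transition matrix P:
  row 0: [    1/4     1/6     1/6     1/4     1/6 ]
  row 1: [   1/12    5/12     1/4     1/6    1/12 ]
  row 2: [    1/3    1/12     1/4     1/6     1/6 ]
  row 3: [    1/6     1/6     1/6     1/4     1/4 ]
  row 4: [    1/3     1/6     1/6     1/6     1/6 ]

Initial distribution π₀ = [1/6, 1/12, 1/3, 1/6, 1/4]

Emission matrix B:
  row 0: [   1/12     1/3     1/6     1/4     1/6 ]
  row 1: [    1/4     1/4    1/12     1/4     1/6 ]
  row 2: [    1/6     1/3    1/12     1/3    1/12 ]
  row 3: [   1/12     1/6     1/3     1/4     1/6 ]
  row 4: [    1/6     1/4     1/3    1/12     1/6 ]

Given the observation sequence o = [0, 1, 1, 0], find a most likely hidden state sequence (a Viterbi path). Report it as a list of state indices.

t=0: δ = [1.389e-02, 2.083e-02, 5.556e-02, 1.389e-02, 4.167e-02]  (obs o_0=0)
t=1: δ = [6.173e-03, 2.170e-03, 4.630e-03, 1.543e-03, 2.315e-03]  ψ = [2, 1, 2, 2, 2]  (obs o_1=1)
t=2: δ = [5.144e-04, 2.572e-04, 3.858e-04, 2.572e-04, 2.572e-04]  ψ = [0, 0, 2, 0, 0]  (obs o_2=1)
t=3: δ = [1.072e-05, 2.679e-05, 1.608e-05, 1.072e-05, 1.429e-05]  ψ = [0, 1, 2, 0, 0]  (obs o_3=0)
backtrack: best end state = 1; path = [2, 0, 1, 1]

path = [2, 0, 1, 1]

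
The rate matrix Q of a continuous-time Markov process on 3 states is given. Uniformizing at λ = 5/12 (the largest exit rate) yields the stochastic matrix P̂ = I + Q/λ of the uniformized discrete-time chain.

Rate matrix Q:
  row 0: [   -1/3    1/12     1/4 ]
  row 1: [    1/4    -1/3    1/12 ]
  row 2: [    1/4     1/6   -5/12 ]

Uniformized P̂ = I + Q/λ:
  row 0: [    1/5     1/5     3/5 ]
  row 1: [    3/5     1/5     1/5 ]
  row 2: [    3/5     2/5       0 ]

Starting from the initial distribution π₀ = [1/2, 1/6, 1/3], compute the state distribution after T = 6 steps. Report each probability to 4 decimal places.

π = [0.4289, 0.2622, 0.3089]

t=0: π = [0.5000, 0.1667, 0.3333]
t=1: π = [0.4000, 0.2667, 0.3333]
t=2: π = [0.4400, 0.2667, 0.2933]
t=3: π = [0.4240, 0.2587, 0.3173]
t=4: π = [0.4304, 0.2635, 0.3061]
t=5: π = [0.4278, 0.2612, 0.3109]
t=6: π = [0.4289, 0.2622, 0.3089]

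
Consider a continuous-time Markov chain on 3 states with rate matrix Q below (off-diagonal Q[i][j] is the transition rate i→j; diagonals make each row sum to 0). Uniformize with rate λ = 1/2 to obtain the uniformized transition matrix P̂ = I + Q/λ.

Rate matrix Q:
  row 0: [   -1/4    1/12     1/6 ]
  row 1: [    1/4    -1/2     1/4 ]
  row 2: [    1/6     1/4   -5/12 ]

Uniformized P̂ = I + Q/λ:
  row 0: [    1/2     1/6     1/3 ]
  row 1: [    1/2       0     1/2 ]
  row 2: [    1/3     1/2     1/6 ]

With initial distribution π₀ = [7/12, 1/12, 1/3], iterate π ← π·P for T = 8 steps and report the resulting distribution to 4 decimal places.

t=0: π = [0.5833, 0.0833, 0.3333]
t=1: π = [0.4444, 0.2639, 0.2917]
t=2: π = [0.4514, 0.2199, 0.3287]
t=3: π = [0.4452, 0.2396, 0.3152]
t=4: π = [0.4475, 0.2318, 0.3207]
t=5: π = [0.4465, 0.2349, 0.3185]
t=6: π = [0.4469, 0.2337, 0.3194]
t=7: π = [0.4468, 0.2342, 0.3190]
t=8: π = [0.4468, 0.2340, 0.3192]

π = [0.4468, 0.2340, 0.3192]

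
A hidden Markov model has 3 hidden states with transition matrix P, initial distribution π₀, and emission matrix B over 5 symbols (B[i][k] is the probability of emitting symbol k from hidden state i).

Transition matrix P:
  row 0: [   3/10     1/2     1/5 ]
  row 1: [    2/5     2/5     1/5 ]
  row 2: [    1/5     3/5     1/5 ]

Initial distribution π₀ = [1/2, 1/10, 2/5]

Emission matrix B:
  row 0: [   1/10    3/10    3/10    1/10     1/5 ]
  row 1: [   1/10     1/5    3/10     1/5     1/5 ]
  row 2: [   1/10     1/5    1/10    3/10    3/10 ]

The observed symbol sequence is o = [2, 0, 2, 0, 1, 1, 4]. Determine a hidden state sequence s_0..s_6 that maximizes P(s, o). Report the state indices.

path = [0, 1, 0, 1, 0, 0, 1]

t=0: δ = [1.500e-01, 3.000e-02, 4.000e-02]  (obs o_0=2)
t=1: δ = [4.500e-03, 7.500e-03, 3.000e-03]  ψ = [0, 0, 0]  (obs o_1=0)
t=2: δ = [9.000e-04, 9.000e-04, 1.500e-04]  ψ = [1, 1, 1]  (obs o_2=2)
t=3: δ = [3.600e-05, 4.500e-05, 1.800e-05]  ψ = [1, 0, 0]  (obs o_3=0)
t=4: δ = [5.400e-06, 3.600e-06, 1.800e-06]  ψ = [1, 0, 1]  (obs o_4=1)
t=5: δ = [4.860e-07, 5.400e-07, 2.160e-07]  ψ = [0, 0, 0]  (obs o_5=1)
t=6: δ = [4.320e-08, 4.860e-08, 3.240e-08]  ψ = [1, 0, 1]  (obs o_6=4)
backtrack: best end state = 1; path = [0, 1, 0, 1, 0, 0, 1]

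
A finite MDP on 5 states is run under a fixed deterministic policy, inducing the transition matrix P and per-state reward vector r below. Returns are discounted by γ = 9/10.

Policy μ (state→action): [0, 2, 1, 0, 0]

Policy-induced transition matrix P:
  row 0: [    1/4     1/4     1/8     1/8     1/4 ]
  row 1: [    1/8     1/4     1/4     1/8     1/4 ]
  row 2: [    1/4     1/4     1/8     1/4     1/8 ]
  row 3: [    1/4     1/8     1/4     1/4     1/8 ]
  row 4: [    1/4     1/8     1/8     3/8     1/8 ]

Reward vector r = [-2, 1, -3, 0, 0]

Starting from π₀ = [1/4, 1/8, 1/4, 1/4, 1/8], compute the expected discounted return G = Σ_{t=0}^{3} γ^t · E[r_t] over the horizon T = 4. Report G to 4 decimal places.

t=0: π = [0.2500, 0.1250, 0.2500, 0.2500, 0.1250], E[r] = -1.1250, γ^t·E[r] = -1.125000, running G = -1.125000
t=1: π = [0.2344, 0.2031, 0.1719, 0.2188, 0.1719], E[r] = -0.7813, γ^t·E[r] = -0.703125, running G = -1.828125
t=2: π = [0.2246, 0.2012, 0.1777, 0.2168, 0.1797], E[r] = -0.7813, γ^t·E[r] = -0.632813, running G = -2.460938
t=3: π = [0.2249, 0.2004, 0.1772, 0.2192, 0.1782], E[r] = -0.7810, γ^t·E[r] = -0.569353, running G = -3.030291

G = -3.0303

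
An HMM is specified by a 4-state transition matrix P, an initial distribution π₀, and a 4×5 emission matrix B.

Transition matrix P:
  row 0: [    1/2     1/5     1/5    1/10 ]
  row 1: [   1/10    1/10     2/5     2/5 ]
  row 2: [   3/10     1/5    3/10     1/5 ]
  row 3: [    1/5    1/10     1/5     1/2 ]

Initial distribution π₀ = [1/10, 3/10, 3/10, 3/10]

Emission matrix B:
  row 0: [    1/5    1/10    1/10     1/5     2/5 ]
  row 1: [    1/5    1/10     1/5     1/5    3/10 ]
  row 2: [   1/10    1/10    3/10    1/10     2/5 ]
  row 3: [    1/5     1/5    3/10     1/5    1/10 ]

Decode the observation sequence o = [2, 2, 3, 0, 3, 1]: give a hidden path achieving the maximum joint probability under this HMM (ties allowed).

t=0: δ = [1.000e-02, 6.000e-02, 9.000e-02, 9.000e-02]  (obs o_0=2)
t=1: δ = [2.700e-03, 3.600e-03, 8.100e-03, 1.350e-02]  ψ = [2, 2, 2, 3]  (obs o_1=2)
t=2: δ = [5.400e-04, 3.240e-04, 2.700e-04, 1.350e-03]  ψ = [3, 2, 3, 3]  (obs o_2=3)
t=3: δ = [5.400e-05, 2.700e-05, 2.700e-05, 1.350e-04]  ψ = [0, 3, 3, 3]  (obs o_3=0)
t=4: δ = [5.400e-06, 2.700e-06, 2.700e-06, 1.350e-05]  ψ = [0, 3, 3, 3]  (obs o_4=3)
t=5: δ = [2.700e-07, 1.350e-07, 2.700e-07, 1.350e-06]  ψ = [0, 3, 3, 3]  (obs o_5=1)
backtrack: best end state = 3; path = [3, 3, 3, 3, 3, 3]

path = [3, 3, 3, 3, 3, 3]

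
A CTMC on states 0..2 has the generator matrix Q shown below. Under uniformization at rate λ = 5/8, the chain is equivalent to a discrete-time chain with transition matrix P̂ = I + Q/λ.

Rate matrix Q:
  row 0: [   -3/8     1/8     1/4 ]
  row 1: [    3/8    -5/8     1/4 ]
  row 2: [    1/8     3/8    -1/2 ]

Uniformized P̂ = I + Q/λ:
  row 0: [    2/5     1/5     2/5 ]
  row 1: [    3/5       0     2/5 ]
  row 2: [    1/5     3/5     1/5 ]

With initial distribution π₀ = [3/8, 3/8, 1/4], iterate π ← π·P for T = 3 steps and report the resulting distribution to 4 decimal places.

π = [0.3930, 0.2730, 0.3340]

t=0: π = [0.3750, 0.3750, 0.2500]
t=1: π = [0.4250, 0.2250, 0.3500]
t=2: π = [0.3750, 0.2950, 0.3300]
t=3: π = [0.3930, 0.2730, 0.3340]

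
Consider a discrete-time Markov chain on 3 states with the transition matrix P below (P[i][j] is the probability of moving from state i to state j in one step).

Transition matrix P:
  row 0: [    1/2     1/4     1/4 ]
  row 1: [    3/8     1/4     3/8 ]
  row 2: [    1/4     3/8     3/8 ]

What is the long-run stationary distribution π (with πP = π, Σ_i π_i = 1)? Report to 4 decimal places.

π = [0.3818, 0.2909, 0.3273]

Balance equations π_j = Σ_i π_i·P[i][j]:
  π_0 = 1/2·π_0 + 3/8·π_1 + 1/4·π_2
  π_1 = 1/4·π_0 + 1/4·π_1 + 3/8·π_2
  normalize: π_0 + π_1 + π_2 = 1
Solving the linear system gives exactly π = [21/55, 16/55, 18/55].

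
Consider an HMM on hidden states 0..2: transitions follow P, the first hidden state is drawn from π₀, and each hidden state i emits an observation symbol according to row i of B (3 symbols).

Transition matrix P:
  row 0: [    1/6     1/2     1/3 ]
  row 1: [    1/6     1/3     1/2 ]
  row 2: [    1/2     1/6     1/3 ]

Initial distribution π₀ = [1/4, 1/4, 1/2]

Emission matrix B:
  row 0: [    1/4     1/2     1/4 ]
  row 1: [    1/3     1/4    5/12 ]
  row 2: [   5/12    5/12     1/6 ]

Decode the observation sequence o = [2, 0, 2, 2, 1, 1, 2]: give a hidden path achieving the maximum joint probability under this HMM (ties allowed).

t=0: δ = [6.250e-02, 1.042e-01, 8.333e-02]  (obs o_0=2)
t=1: δ = [1.042e-02, 1.157e-02, 2.170e-02]  ψ = [2, 1, 1]  (obs o_1=0)
t=2: δ = [2.713e-03, 2.170e-03, 1.206e-03]  ψ = [2, 0, 2]  (obs o_2=2)
t=3: δ = [1.507e-04, 5.651e-04, 1.808e-04]  ψ = [2, 0, 1]  (obs o_3=2)
t=4: δ = [4.710e-05, 4.710e-05, 1.177e-04]  ψ = [1, 1, 1]  (obs o_4=1)
t=5: δ = [2.943e-05, 5.887e-06, 1.635e-05]  ψ = [2, 0, 2]  (obs o_5=1)
t=6: δ = [2.044e-06, 6.132e-06, 1.635e-06]  ψ = [2, 0, 0]  (obs o_6=2)
backtrack: best end state = 1; path = [1, 2, 0, 1, 2, 0, 1]

path = [1, 2, 0, 1, 2, 0, 1]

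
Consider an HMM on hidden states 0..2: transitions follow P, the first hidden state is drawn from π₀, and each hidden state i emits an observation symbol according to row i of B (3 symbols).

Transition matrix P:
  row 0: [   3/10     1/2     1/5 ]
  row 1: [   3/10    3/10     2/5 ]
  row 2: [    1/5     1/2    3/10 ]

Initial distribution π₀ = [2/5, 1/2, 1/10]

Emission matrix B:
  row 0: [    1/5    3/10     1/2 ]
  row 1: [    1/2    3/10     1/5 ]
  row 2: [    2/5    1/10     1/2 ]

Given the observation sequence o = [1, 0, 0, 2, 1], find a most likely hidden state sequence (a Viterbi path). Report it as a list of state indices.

t=0: δ = [1.200e-01, 1.500e-01, 1.000e-02]  (obs o_0=1)
t=1: δ = [9.000e-03, 3.000e-02, 2.400e-02]  ψ = [1, 0, 1]  (obs o_1=0)
t=2: δ = [1.800e-03, 6.000e-03, 4.800e-03]  ψ = [1, 2, 1]  (obs o_2=0)
t=3: δ = [9.000e-04, 4.800e-04, 1.200e-03]  ψ = [1, 2, 1]  (obs o_3=2)
t=4: δ = [8.100e-05, 1.800e-04, 3.600e-05]  ψ = [0, 2, 2]  (obs o_4=1)
backtrack: best end state = 1; path = [1, 2, 1, 2, 1]

path = [1, 2, 1, 2, 1]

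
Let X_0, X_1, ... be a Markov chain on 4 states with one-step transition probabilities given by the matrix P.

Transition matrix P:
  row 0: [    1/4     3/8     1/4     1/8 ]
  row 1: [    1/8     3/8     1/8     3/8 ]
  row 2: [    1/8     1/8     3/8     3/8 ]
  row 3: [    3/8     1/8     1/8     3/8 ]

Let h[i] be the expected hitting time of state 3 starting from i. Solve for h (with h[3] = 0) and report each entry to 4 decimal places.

First-step conditioning: h[3] = 0; for i ≠ 3, h[i] = 1 + Σ_k P[i][k]·h[k].
  h[0] = 1 + 1/4·h[0] + 3/8·h[1] + 1/4·h[2]
  h[1] = 1 + 1/8·h[0] + 3/8·h[1] + 1/8·h[2]
  h[2] = 1 + 1/8·h[0] + 1/8·h[1] + 3/8·h[2]
Solving the 3×3 linear system over states ≠ 3 gives exactly h = [72/19, 56/19, 56/19, 0] (h[3] = 0 is the target).

h = [3.7895, 2.9474, 2.9474, 0.0000]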